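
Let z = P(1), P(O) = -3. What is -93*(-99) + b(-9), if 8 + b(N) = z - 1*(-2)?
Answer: 9198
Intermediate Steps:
z = -3
b(N) = -9 (b(N) = -8 + (-3 - 1*(-2)) = -8 + (-3 + 2) = -8 - 1 = -9)
-93*(-99) + b(-9) = -93*(-99) - 9 = 9207 - 9 = 9198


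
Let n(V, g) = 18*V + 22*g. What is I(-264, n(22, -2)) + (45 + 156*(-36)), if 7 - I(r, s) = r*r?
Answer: -75260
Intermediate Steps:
I(r, s) = 7 - r² (I(r, s) = 7 - r*r = 7 - r²)
I(-264, n(22, -2)) + (45 + 156*(-36)) = (7 - 1*(-264)²) + (45 + 156*(-36)) = (7 - 1*69696) + (45 - 5616) = (7 - 69696) - 5571 = -69689 - 5571 = -75260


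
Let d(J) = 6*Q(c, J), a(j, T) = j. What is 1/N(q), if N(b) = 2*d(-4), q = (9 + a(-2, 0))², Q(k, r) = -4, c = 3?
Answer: -1/48 ≈ -0.020833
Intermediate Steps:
q = 49 (q = (9 - 2)² = 7² = 49)
d(J) = -24 (d(J) = 6*(-4) = -24)
N(b) = -48 (N(b) = 2*(-24) = -48)
1/N(q) = 1/(-48) = -1/48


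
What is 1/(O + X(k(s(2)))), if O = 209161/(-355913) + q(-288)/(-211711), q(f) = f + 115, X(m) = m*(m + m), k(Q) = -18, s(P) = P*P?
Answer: 75350697143/48783031637142 ≈ 0.0015446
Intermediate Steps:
s(P) = P²
X(m) = 2*m² (X(m) = m*(2*m) = 2*m²)
q(f) = 115 + f
O = -44220111522/75350697143 (O = 209161/(-355913) + (115 - 288)/(-211711) = 209161*(-1/355913) - 173*(-1/211711) = -209161/355913 + 173/211711 = -44220111522/75350697143 ≈ -0.58686)
1/(O + X(k(s(2)))) = 1/(-44220111522/75350697143 + 2*(-18)²) = 1/(-44220111522/75350697143 + 2*324) = 1/(-44220111522/75350697143 + 648) = 1/(48783031637142/75350697143) = 75350697143/48783031637142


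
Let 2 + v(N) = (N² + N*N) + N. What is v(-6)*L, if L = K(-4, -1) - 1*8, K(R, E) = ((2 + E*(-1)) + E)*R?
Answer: -1024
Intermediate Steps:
K(R, E) = 2*R (K(R, E) = ((2 - E) + E)*R = 2*R)
L = -16 (L = 2*(-4) - 1*8 = -8 - 8 = -16)
v(N) = -2 + N + 2*N² (v(N) = -2 + ((N² + N*N) + N) = -2 + ((N² + N²) + N) = -2 + (2*N² + N) = -2 + (N + 2*N²) = -2 + N + 2*N²)
v(-6)*L = (-2 - 6 + 2*(-6)²)*(-16) = (-2 - 6 + 2*36)*(-16) = (-2 - 6 + 72)*(-16) = 64*(-16) = -1024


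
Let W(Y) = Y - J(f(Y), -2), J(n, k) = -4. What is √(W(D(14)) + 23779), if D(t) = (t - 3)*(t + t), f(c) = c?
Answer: √24091 ≈ 155.21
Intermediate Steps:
D(t) = 2*t*(-3 + t) (D(t) = (-3 + t)*(2*t) = 2*t*(-3 + t))
W(Y) = 4 + Y (W(Y) = Y - 1*(-4) = Y + 4 = 4 + Y)
√(W(D(14)) + 23779) = √((4 + 2*14*(-3 + 14)) + 23779) = √((4 + 2*14*11) + 23779) = √((4 + 308) + 23779) = √(312 + 23779) = √24091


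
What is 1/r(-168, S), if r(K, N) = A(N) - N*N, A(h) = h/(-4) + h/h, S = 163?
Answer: -4/106435 ≈ -3.7582e-5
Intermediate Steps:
A(h) = 1 - h/4 (A(h) = h*(-¼) + 1 = -h/4 + 1 = 1 - h/4)
r(K, N) = 1 - N² - N/4 (r(K, N) = (1 - N/4) - N*N = (1 - N/4) - N² = 1 - N² - N/4)
1/r(-168, S) = 1/(1 - 1*163² - ¼*163) = 1/(1 - 1*26569 - 163/4) = 1/(1 - 26569 - 163/4) = 1/(-106435/4) = -4/106435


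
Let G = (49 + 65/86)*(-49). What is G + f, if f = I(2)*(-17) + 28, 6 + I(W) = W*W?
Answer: -204339/86 ≈ -2376.0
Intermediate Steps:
I(W) = -6 + W² (I(W) = -6 + W*W = -6 + W²)
G = -209671/86 (G = (49 + 65*(1/86))*(-49) = (49 + 65/86)*(-49) = (4279/86)*(-49) = -209671/86 ≈ -2438.0)
f = 62 (f = (-6 + 2²)*(-17) + 28 = (-6 + 4)*(-17) + 28 = -2*(-17) + 28 = 34 + 28 = 62)
G + f = -209671/86 + 62 = -204339/86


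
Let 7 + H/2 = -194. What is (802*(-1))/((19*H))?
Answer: 401/3819 ≈ 0.10500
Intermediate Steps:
H = -402 (H = -14 + 2*(-194) = -14 - 388 = -402)
(802*(-1))/((19*H)) = (802*(-1))/((19*(-402))) = -802/(-7638) = -802*(-1/7638) = 401/3819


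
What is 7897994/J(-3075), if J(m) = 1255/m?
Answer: -4857266310/251 ≈ -1.9352e+7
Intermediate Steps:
7897994/J(-3075) = 7897994/((1255/(-3075))) = 7897994/((1255*(-1/3075))) = 7897994/(-251/615) = 7897994*(-615/251) = -4857266310/251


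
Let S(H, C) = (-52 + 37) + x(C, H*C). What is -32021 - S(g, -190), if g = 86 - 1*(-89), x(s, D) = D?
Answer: 1244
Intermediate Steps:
g = 175 (g = 86 + 89 = 175)
S(H, C) = -15 + C*H (S(H, C) = (-52 + 37) + H*C = -15 + C*H)
-32021 - S(g, -190) = -32021 - (-15 - 190*175) = -32021 - (-15 - 33250) = -32021 - 1*(-33265) = -32021 + 33265 = 1244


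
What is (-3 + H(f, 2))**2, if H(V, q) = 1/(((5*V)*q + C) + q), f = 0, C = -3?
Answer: 16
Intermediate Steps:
H(V, q) = 1/(-3 + q + 5*V*q) (H(V, q) = 1/(((5*V)*q - 3) + q) = 1/((5*V*q - 3) + q) = 1/((-3 + 5*V*q) + q) = 1/(-3 + q + 5*V*q))
(-3 + H(f, 2))**2 = (-3 + 1/(-3 + 2 + 5*0*2))**2 = (-3 + 1/(-3 + 2 + 0))**2 = (-3 + 1/(-1))**2 = (-3 - 1)**2 = (-4)**2 = 16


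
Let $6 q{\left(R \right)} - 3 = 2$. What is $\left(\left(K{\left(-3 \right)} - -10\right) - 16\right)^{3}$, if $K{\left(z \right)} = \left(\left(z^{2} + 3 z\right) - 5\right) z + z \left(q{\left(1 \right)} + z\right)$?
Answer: $\frac{29791}{8} \approx 3723.9$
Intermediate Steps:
$q{\left(R \right)} = \frac{5}{6}$ ($q{\left(R \right)} = \frac{1}{2} + \frac{1}{6} \cdot 2 = \frac{1}{2} + \frac{1}{3} = \frac{5}{6}$)
$K{\left(z \right)} = z \left(\frac{5}{6} + z\right) + z \left(-5 + z^{2} + 3 z\right)$ ($K{\left(z \right)} = \left(\left(z^{2} + 3 z\right) - 5\right) z + z \left(\frac{5}{6} + z\right) = \left(-5 + z^{2} + 3 z\right) z + z \left(\frac{5}{6} + z\right) = z \left(-5 + z^{2} + 3 z\right) + z \left(\frac{5}{6} + z\right) = z \left(\frac{5}{6} + z\right) + z \left(-5 + z^{2} + 3 z\right)$)
$\left(\left(K{\left(-3 \right)} - -10\right) - 16\right)^{3} = \left(\left(\frac{1}{6} \left(-3\right) \left(-25 + 6 \left(-3\right)^{2} + 24 \left(-3\right)\right) - -10\right) - 16\right)^{3} = \left(\left(\frac{1}{6} \left(-3\right) \left(-25 + 6 \cdot 9 - 72\right) + 10\right) - 16\right)^{3} = \left(\left(\frac{1}{6} \left(-3\right) \left(-25 + 54 - 72\right) + 10\right) - 16\right)^{3} = \left(\left(\frac{1}{6} \left(-3\right) \left(-43\right) + 10\right) - 16\right)^{3} = \left(\left(\frac{43}{2} + 10\right) - 16\right)^{3} = \left(\frac{63}{2} - 16\right)^{3} = \left(\frac{31}{2}\right)^{3} = \frac{29791}{8}$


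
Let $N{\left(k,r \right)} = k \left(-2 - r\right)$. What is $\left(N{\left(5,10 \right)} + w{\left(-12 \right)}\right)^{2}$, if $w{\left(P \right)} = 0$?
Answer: $3600$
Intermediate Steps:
$\left(N{\left(5,10 \right)} + w{\left(-12 \right)}\right)^{2} = \left(\left(-1\right) 5 \left(2 + 10\right) + 0\right)^{2} = \left(\left(-1\right) 5 \cdot 12 + 0\right)^{2} = \left(-60 + 0\right)^{2} = \left(-60\right)^{2} = 3600$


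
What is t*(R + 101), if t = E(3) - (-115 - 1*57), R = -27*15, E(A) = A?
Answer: -53200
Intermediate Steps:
R = -405
t = 175 (t = 3 - (-115 - 1*57) = 3 - (-115 - 57) = 3 - 1*(-172) = 3 + 172 = 175)
t*(R + 101) = 175*(-405 + 101) = 175*(-304) = -53200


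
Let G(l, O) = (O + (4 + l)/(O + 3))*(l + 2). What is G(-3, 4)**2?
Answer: 841/49 ≈ 17.163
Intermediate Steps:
G(l, O) = (2 + l)*(O + (4 + l)/(3 + O)) (G(l, O) = (O + (4 + l)/(3 + O))*(2 + l) = (2 + l)*(O + (4 + l)/(3 + O)))
G(-3, 4)**2 = ((8 + (-3)**2 + 2*4**2 + 6*4 + 6*(-3) - 3*4**2 + 3*4*(-3))/(3 + 4))**2 = ((8 + 9 + 2*16 + 24 - 18 - 3*16 - 36)/7)**2 = ((8 + 9 + 32 + 24 - 18 - 48 - 36)/7)**2 = ((1/7)*(-29))**2 = (-29/7)**2 = 841/49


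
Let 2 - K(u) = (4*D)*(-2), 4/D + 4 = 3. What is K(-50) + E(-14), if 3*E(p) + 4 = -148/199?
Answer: -18854/597 ≈ -31.581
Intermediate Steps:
E(p) = -944/597 (E(p) = -4/3 + (-148/199)/3 = -4/3 + (-148*1/199)/3 = -4/3 + (⅓)*(-148/199) = -4/3 - 148/597 = -944/597)
D = -4 (D = 4/(-4 + 3) = 4/(-1) = 4*(-1) = -4)
K(u) = -30 (K(u) = 2 - 4*(-4)*(-2) = 2 - (-16)*(-2) = 2 - 1*32 = 2 - 32 = -30)
K(-50) + E(-14) = -30 - 944/597 = -18854/597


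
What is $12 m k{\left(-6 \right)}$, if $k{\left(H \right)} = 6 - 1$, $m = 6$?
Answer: $360$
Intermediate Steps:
$k{\left(H \right)} = 5$
$12 m k{\left(-6 \right)} = 12 \cdot 6 \cdot 5 = 72 \cdot 5 = 360$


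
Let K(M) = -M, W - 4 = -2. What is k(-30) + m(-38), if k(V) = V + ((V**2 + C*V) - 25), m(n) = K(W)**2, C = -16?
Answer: 1329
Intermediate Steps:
W = 2 (W = 4 - 2 = 2)
m(n) = 4 (m(n) = (-1*2)**2 = (-2)**2 = 4)
k(V) = -25 + V**2 - 15*V (k(V) = V + ((V**2 - 16*V) - 25) = V + (-25 + V**2 - 16*V) = -25 + V**2 - 15*V)
k(-30) + m(-38) = (-25 + (-30)**2 - 15*(-30)) + 4 = (-25 + 900 + 450) + 4 = 1325 + 4 = 1329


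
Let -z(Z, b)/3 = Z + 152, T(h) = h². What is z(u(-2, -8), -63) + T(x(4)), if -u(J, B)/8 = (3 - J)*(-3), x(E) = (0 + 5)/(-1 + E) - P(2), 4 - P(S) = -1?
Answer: -7244/9 ≈ -804.89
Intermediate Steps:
P(S) = 5 (P(S) = 4 - 1*(-1) = 4 + 1 = 5)
x(E) = -5 + 5/(-1 + E) (x(E) = (0 + 5)/(-1 + E) - 1*5 = 5/(-1 + E) - 5 = -5 + 5/(-1 + E))
u(J, B) = 72 - 24*J (u(J, B) = -8*(3 - J)*(-3) = -8*(-9 + 3*J) = 72 - 24*J)
z(Z, b) = -456 - 3*Z (z(Z, b) = -3*(Z + 152) = -3*(152 + Z) = -456 - 3*Z)
z(u(-2, -8), -63) + T(x(4)) = (-456 - 3*(72 - 24*(-2))) + (5*(2 - 1*4)/(-1 + 4))² = (-456 - 3*(72 + 48)) + (5*(2 - 4)/3)² = (-456 - 3*120) + (5*(⅓)*(-2))² = (-456 - 360) + (-10/3)² = -816 + 100/9 = -7244/9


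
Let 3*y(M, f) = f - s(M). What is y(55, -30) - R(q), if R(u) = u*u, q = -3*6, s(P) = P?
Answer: -1057/3 ≈ -352.33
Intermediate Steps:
y(M, f) = -M/3 + f/3 (y(M, f) = (f - M)/3 = -M/3 + f/3)
q = -18
R(u) = u²
y(55, -30) - R(q) = (-⅓*55 + (⅓)*(-30)) - 1*(-18)² = (-55/3 - 10) - 1*324 = -85/3 - 324 = -1057/3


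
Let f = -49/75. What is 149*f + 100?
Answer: 199/75 ≈ 2.6533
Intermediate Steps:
f = -49/75 (f = -49*1/75 = -49/75 ≈ -0.65333)
149*f + 100 = 149*(-49/75) + 100 = -7301/75 + 100 = 199/75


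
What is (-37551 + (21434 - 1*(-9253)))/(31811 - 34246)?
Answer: 6864/2435 ≈ 2.8189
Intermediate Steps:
(-37551 + (21434 - 1*(-9253)))/(31811 - 34246) = (-37551 + (21434 + 9253))/(-2435) = (-37551 + 30687)*(-1/2435) = -6864*(-1/2435) = 6864/2435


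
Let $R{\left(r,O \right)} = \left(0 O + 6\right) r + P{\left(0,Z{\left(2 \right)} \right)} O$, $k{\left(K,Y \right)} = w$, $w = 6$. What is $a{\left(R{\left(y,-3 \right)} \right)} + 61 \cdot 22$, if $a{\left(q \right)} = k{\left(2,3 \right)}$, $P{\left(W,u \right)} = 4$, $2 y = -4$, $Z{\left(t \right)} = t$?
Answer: $1348$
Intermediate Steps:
$y = -2$ ($y = \frac{1}{2} \left(-4\right) = -2$)
$k{\left(K,Y \right)} = 6$
$R{\left(r,O \right)} = 4 O + 6 r$ ($R{\left(r,O \right)} = \left(0 O + 6\right) r + 4 O = \left(0 + 6\right) r + 4 O = 6 r + 4 O = 4 O + 6 r$)
$a{\left(q \right)} = 6$
$a{\left(R{\left(y,-3 \right)} \right)} + 61 \cdot 22 = 6 + 61 \cdot 22 = 6 + 1342 = 1348$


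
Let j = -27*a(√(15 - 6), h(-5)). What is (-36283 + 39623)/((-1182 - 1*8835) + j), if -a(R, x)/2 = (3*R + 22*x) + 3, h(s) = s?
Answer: -3340/15309 ≈ -0.21817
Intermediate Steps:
a(R, x) = -6 - 44*x - 6*R (a(R, x) = -2*((3*R + 22*x) + 3) = -2*(3 + 3*R + 22*x) = -6 - 44*x - 6*R)
j = -5292 (j = -27*(-6 - 44*(-5) - 6*√(15 - 6)) = -27*(-6 + 220 - 6*√9) = -27*(-6 + 220 - 6*3) = -27*(-6 + 220 - 18) = -27*196 = -5292)
(-36283 + 39623)/((-1182 - 1*8835) + j) = (-36283 + 39623)/((-1182 - 1*8835) - 5292) = 3340/((-1182 - 8835) - 5292) = 3340/(-10017 - 5292) = 3340/(-15309) = 3340*(-1/15309) = -3340/15309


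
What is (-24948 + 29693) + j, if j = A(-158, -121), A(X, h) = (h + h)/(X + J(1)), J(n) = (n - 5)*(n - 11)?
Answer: 280076/59 ≈ 4747.0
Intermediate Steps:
J(n) = (-11 + n)*(-5 + n) (J(n) = (-5 + n)*(-11 + n) = (-11 + n)*(-5 + n))
A(X, h) = 2*h/(40 + X) (A(X, h) = (h + h)/(X + (55 + 1² - 16*1)) = (2*h)/(X + (55 + 1 - 16)) = (2*h)/(X + 40) = (2*h)/(40 + X) = 2*h/(40 + X))
j = 121/59 (j = 2*(-121)/(40 - 158) = 2*(-121)/(-118) = 2*(-121)*(-1/118) = 121/59 ≈ 2.0508)
(-24948 + 29693) + j = (-24948 + 29693) + 121/59 = 4745 + 121/59 = 280076/59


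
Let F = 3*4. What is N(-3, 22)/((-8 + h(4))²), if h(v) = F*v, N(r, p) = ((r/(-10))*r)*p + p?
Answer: 11/8000 ≈ 0.0013750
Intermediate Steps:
F = 12
N(r, p) = p - p*r²/10 (N(r, p) = ((r*(-⅒))*r)*p + p = ((-r/10)*r)*p + p = (-r²/10)*p + p = -p*r²/10 + p = p - p*r²/10)
h(v) = 12*v
N(-3, 22)/((-8 + h(4))²) = ((⅒)*22*(10 - 1*(-3)²))/((-8 + 12*4)²) = ((⅒)*22*(10 - 1*9))/((-8 + 48)²) = ((⅒)*22*(10 - 9))/(40²) = ((⅒)*22*1)/1600 = (11/5)*(1/1600) = 11/8000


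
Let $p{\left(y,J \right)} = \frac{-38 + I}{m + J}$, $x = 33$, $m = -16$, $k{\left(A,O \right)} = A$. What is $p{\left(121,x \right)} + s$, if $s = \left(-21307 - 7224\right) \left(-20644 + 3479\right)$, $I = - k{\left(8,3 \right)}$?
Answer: $\frac{8325488409}{17} \approx 4.8973 \cdot 10^{8}$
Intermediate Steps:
$I = -8$ ($I = \left(-1\right) 8 = -8$)
$p{\left(y,J \right)} = - \frac{46}{-16 + J}$ ($p{\left(y,J \right)} = \frac{-38 - 8}{-16 + J} = - \frac{46}{-16 + J}$)
$s = 489734615$ ($s = \left(-28531\right) \left(-17165\right) = 489734615$)
$p{\left(121,x \right)} + s = - \frac{46}{-16 + 33} + 489734615 = - \frac{46}{17} + 489734615 = \frac{8325488409}{17}$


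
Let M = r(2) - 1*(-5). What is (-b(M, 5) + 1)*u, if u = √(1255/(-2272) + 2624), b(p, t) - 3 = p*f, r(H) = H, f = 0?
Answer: -√846387166/284 ≈ -102.44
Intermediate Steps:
M = 7 (M = 2 - 1*(-5) = 2 + 5 = 7)
b(p, t) = 3 (b(p, t) = 3 + p*0 = 3 + 0 = 3)
u = √846387166/568 (u = √(1255*(-1/2272) + 2624) = √(-1255/2272 + 2624) = √(5960473/2272) = √846387166/568 ≈ 51.220)
(-b(M, 5) + 1)*u = (-1*3 + 1)*(√846387166/568) = (-3 + 1)*(√846387166/568) = -√846387166/284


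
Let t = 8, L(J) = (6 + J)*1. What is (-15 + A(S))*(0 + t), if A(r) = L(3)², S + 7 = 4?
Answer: 528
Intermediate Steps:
L(J) = 6 + J
S = -3 (S = -7 + 4 = -3)
A(r) = 81 (A(r) = (6 + 3)² = 9² = 81)
(-15 + A(S))*(0 + t) = (-15 + 81)*(0 + 8) = 66*8 = 528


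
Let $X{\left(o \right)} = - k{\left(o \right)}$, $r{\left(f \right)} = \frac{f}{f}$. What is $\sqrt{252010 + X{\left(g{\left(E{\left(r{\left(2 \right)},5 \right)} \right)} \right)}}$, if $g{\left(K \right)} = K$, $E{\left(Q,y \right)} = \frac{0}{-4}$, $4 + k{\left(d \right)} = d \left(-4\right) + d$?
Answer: $\sqrt{252014} \approx 502.01$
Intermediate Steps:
$k{\left(d \right)} = -4 - 3 d$ ($k{\left(d \right)} = -4 + \left(d \left(-4\right) + d\right) = -4 + \left(- 4 d + d\right) = -4 - 3 d$)
$r{\left(f \right)} = 1$
$E{\left(Q,y \right)} = 0$ ($E{\left(Q,y \right)} = 0 \left(- \frac{1}{4}\right) = 0$)
$X{\left(o \right)} = 4 + 3 o$ ($X{\left(o \right)} = - (-4 - 3 o) = 4 + 3 o$)
$\sqrt{252010 + X{\left(g{\left(E{\left(r{\left(2 \right)},5 \right)} \right)} \right)}} = \sqrt{252010 + \left(4 + 3 \cdot 0\right)} = \sqrt{252010 + \left(4 + 0\right)} = \sqrt{252010 + 4} = \sqrt{252014}$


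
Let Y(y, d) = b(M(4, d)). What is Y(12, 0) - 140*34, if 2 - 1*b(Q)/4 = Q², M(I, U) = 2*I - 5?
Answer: -4788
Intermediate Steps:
M(I, U) = -5 + 2*I
b(Q) = 8 - 4*Q²
Y(y, d) = -28 (Y(y, d) = 8 - 4*(-5 + 2*4)² = 8 - 4*(-5 + 8)² = 8 - 4*3² = 8 - 4*9 = 8 - 36 = -28)
Y(12, 0) - 140*34 = -28 - 140*34 = -28 - 4760 = -4788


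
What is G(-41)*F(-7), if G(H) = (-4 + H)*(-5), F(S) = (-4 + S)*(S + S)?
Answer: 34650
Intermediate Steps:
F(S) = 2*S*(-4 + S) (F(S) = (-4 + S)*(2*S) = 2*S*(-4 + S))
G(H) = 20 - 5*H
G(-41)*F(-7) = (20 - 5*(-41))*(2*(-7)*(-4 - 7)) = (20 + 205)*(2*(-7)*(-11)) = 225*154 = 34650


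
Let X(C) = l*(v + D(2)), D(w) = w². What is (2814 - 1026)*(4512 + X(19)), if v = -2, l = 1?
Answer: 8071032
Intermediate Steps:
X(C) = 2 (X(C) = 1*(-2 + 2²) = 1*(-2 + 4) = 1*2 = 2)
(2814 - 1026)*(4512 + X(19)) = (2814 - 1026)*(4512 + 2) = 1788*4514 = 8071032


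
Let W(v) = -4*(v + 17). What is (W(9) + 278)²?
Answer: 30276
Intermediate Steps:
W(v) = -68 - 4*v (W(v) = -4*(17 + v) = -68 - 4*v)
(W(9) + 278)² = ((-68 - 4*9) + 278)² = ((-68 - 36) + 278)² = (-104 + 278)² = 174² = 30276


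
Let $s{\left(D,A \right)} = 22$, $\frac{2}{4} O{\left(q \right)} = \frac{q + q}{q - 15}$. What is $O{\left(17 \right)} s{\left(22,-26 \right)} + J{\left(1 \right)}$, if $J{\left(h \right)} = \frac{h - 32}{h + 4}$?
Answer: $\frac{3709}{5} \approx 741.8$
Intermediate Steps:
$J{\left(h \right)} = \frac{-32 + h}{4 + h}$
$O{\left(q \right)} = \frac{4 q}{-15 + q}$ ($O{\left(q \right)} = 2 \frac{q + q}{q - 15} = 2 \frac{2 q}{-15 + q} = \frac{4 q}{-15 + q}$)
$O{\left(17 \right)} s{\left(22,-26 \right)} + J{\left(1 \right)} = 4 \cdot 17 \frac{1}{-15 + 17} \cdot 22 + \frac{-32 + 1}{4 + 1} = 4 \cdot 17 \cdot \frac{1}{2} \cdot 22 + \frac{1}{5} \left(-31\right) = 34 \cdot 22 - \frac{31}{5} = 748 - \frac{31}{5} = \frac{3709}{5}$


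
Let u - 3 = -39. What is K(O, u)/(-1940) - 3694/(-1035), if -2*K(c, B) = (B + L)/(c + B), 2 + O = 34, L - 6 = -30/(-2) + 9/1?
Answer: 5733709/1606320 ≈ 3.5695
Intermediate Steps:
L = 30 (L = 6 + (-30/(-2) + 9/1) = 6 + (-30*(-1/2) + 9*1) = 6 + (15 + 9) = 6 + 24 = 30)
O = 32 (O = -2 + 34 = 32)
u = -36 (u = 3 - 39 = -36)
K(c, B) = -(30 + B)/(2*(B + c)) (K(c, B) = -(B + 30)/(2*(c + B)) = -(30 + B)/(2*(B + c)))
K(O, u)/(-1940) - 3694/(-1035) = ((-15 - 1/2*(-36))/(-36 + 32))/(-1940) - 3694/(-1035) = ((-15 + 18)/(-4))*(-1/1940) - 3694*(-1/1035) = -1/4*3*(-1/1940) + 3694/1035 = -3/4*(-1/1940) + 3694/1035 = 3/7760 + 3694/1035 = 5733709/1606320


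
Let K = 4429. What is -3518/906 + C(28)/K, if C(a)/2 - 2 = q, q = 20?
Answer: -7770679/2006337 ≈ -3.8731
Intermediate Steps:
C(a) = 44 (C(a) = 4 + 2*20 = 4 + 40 = 44)
-3518/906 + C(28)/K = -3518/906 + 44/4429 = -3518*1/906 + 44*(1/4429) = -1759/453 + 44/4429 = -7770679/2006337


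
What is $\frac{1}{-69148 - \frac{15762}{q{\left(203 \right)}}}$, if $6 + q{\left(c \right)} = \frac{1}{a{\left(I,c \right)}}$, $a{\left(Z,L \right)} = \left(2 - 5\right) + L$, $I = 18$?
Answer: $- \frac{1199}{79756052} \approx -1.5033 \cdot 10^{-5}$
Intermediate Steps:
$a{\left(Z,L \right)} = -3 + L$
$q{\left(c \right)} = -6 + \frac{1}{-3 + c}$
$\frac{1}{-69148 - \frac{15762}{q{\left(203 \right)}}} = \frac{1}{-69148 - \frac{15762}{\frac{1}{-3 + 203} \left(19 - 1218\right)}} = \frac{1}{-69148 - \frac{15762}{\frac{1}{200} \left(19 - 1218\right)}} = \frac{1}{-69148 - \frac{15762}{\frac{1}{200} \left(-1199\right)}} = \frac{1}{-69148 - \frac{15762}{- \frac{1199}{200}}} = \frac{1}{-69148 - - \frac{3152400}{1199}} = \frac{1}{-69148 + \frac{3152400}{1199}} = \frac{1}{- \frac{79756052}{1199}} = - \frac{1199}{79756052}$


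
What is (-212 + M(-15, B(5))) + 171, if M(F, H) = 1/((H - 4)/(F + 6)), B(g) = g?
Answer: -50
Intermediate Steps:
M(F, H) = (6 + F)/(-4 + H) (M(F, H) = 1/((-4 + H)/(6 + F)) = (6 + F)/(-4 + H))
(-212 + M(-15, B(5))) + 171 = (-212 + (6 - 15)/(-4 + 5)) + 171 = (-212 - 9/1) + 171 = (-212 + 1*(-9)) + 171 = (-212 - 9) + 171 = -221 + 171 = -50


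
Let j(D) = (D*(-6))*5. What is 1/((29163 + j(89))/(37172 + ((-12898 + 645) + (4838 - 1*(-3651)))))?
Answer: 11136/8831 ≈ 1.2610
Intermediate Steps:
j(D) = -30*D (j(D) = -6*D*5 = -30*D)
1/((29163 + j(89))/(37172 + ((-12898 + 645) + (4838 - 1*(-3651))))) = 1/((29163 - 30*89)/(37172 + ((-12898 + 645) + (4838 - 1*(-3651))))) = 1/((29163 - 2670)/(37172 + (-12253 + (4838 + 3651)))) = 1/(26493/(37172 + (-12253 + 8489))) = 1/(26493/(37172 - 3764)) = 1/(26493/33408) = 1/(26493*(1/33408)) = 1/(8831/11136) = 11136/8831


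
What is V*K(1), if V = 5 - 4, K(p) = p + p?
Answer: 2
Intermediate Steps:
K(p) = 2*p
V = 1
V*K(1) = 1*(2*1) = 1*2 = 2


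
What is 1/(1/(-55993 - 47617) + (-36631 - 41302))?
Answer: -103610/8074638131 ≈ -1.2832e-5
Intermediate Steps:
1/(1/(-55993 - 47617) + (-36631 - 41302)) = 1/(1/(-103610) - 77933) = 1/(-1/103610 - 77933) = 1/(-8074638131/103610) = -103610/8074638131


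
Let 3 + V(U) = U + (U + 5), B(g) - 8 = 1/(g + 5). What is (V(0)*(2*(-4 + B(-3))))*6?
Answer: 108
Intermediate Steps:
B(g) = 8 + 1/(5 + g) (B(g) = 8 + 1/(g + 5) = 8 + 1/(5 + g))
V(U) = 2 + 2*U (V(U) = -3 + (U + (U + 5)) = -3 + (U + (5 + U)) = -3 + (5 + 2*U) = 2 + 2*U)
(V(0)*(2*(-4 + B(-3))))*6 = ((2 + 2*0)*(2*(-4 + (41 + 8*(-3))/(5 - 3))))*6 = ((2 + 0)*(2*(-4 + (41 - 24)/2)))*6 = (2*(2*(-4 + (½)*17)))*6 = (2*(2*(-4 + 17/2)))*6 = (2*(2*(9/2)))*6 = (2*9)*6 = 18*6 = 108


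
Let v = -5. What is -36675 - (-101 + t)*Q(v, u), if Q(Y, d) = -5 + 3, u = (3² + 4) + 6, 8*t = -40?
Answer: -36887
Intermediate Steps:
t = -5 (t = (⅛)*(-40) = -5)
u = 19 (u = (9 + 4) + 6 = 13 + 6 = 19)
Q(Y, d) = -2
-36675 - (-101 + t)*Q(v, u) = -36675 - (-101 - 5)*(-2) = -36675 - (-106)*(-2) = -36675 - 1*212 = -36675 - 212 = -36887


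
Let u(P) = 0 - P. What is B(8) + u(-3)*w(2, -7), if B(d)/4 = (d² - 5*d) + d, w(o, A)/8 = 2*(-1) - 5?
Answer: -40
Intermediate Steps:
w(o, A) = -56 (w(o, A) = 8*(2*(-1) - 5) = 8*(-2 - 5) = 8*(-7) = -56)
u(P) = -P
B(d) = -16*d + 4*d² (B(d) = 4*((d² - 5*d) + d) = 4*(d² - 4*d) = -16*d + 4*d²)
B(8) + u(-3)*w(2, -7) = 4*8*(-4 + 8) - 1*(-3)*(-56) = 4*8*4 + 3*(-56) = 128 - 168 = -40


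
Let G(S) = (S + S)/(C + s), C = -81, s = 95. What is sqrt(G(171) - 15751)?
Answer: I*sqrt(770602)/7 ≈ 125.41*I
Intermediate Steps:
G(S) = S/7 (G(S) = (S + S)/(-81 + 95) = (2*S)/14 = (2*S)*(1/14) = S/7)
sqrt(G(171) - 15751) = sqrt((1/7)*171 - 15751) = sqrt(171/7 - 15751) = sqrt(-110086/7) = I*sqrt(770602)/7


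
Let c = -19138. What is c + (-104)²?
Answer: -8322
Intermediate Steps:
c + (-104)² = -19138 + (-104)² = -19138 + 10816 = -8322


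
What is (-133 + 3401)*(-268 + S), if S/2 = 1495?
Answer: 8895496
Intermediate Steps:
S = 2990 (S = 2*1495 = 2990)
(-133 + 3401)*(-268 + S) = (-133 + 3401)*(-268 + 2990) = 3268*2722 = 8895496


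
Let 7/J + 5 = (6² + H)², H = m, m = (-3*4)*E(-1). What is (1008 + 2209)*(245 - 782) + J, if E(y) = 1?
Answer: -986419052/571 ≈ -1.7275e+6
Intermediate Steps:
m = -12 (m = -3*4*1 = -12*1 = -12)
H = -12
J = 7/571 (J = 7/(-5 + (6² - 12)²) = 7/(-5 + (36 - 12)²) = 7/(-5 + 24²) = 7/(-5 + 576) = 7/571 ≈ 0.012259)
(1008 + 2209)*(245 - 782) + J = (1008 + 2209)*(245 - 782) + 7/571 = 3217*(-537) + 7/571 = -1727529 + 7/571 = -986419052/571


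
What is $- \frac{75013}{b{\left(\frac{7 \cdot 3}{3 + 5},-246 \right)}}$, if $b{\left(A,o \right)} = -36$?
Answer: $\frac{75013}{36} \approx 2083.7$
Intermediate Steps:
$- \frac{75013}{b{\left(\frac{7 \cdot 3}{3 + 5},-246 \right)}} = - \frac{75013}{-36} = \left(-75013\right) \left(- \frac{1}{36}\right) = \frac{75013}{36}$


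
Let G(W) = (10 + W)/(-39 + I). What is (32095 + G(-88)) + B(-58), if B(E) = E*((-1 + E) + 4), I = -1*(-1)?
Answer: 670454/19 ≈ 35287.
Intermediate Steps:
I = 1
B(E) = E*(3 + E)
G(W) = -5/19 - W/38 (G(W) = (10 + W)/(-39 + 1) = (10 + W)/(-38) = (10 + W)*(-1/38) = -5/19 - W/38)
(32095 + G(-88)) + B(-58) = (32095 + (-5/19 - 1/38*(-88))) - 58*(3 - 58) = (32095 + (-5/19 + 44/19)) - 58*(-55) = (32095 + 39/19) + 3190 = 609844/19 + 3190 = 670454/19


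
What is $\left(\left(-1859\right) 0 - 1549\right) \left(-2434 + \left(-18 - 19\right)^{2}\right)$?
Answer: $1649685$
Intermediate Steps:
$\left(\left(-1859\right) 0 - 1549\right) \left(-2434 + \left(-18 - 19\right)^{2}\right) = \left(0 - 1549\right) \left(-2434 + \left(-18 - 19\right)^{2}\right) = - 1549 \left(-2434 + \left(-18 - 19\right)^{2}\right) = - 1549 \left(-2434 + \left(-37\right)^{2}\right) = - 1549 \left(-2434 + 1369\right) = \left(-1549\right) \left(-1065\right) = 1649685$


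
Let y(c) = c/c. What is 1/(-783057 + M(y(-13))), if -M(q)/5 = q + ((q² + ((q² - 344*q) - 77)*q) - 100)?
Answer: -1/780467 ≈ -1.2813e-6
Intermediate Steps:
y(c) = 1
M(q) = 500 - 5*q - 5*q² - 5*q*(-77 + q² - 344*q) (M(q) = -5*(q + ((q² + ((q² - 344*q) - 77)*q) - 100)) = -5*(q + ((q² + (-77 + q² - 344*q)*q) - 100)) = -5*(q + ((q² + q*(-77 + q² - 344*q)) - 100)) = -5*(q + (-100 + q² + q*(-77 + q² - 344*q))) = -5*(-100 + q + q² + q*(-77 + q² - 344*q)) = 500 - 5*q - 5*q² - 5*q*(-77 + q² - 344*q))
1/(-783057 + M(y(-13))) = 1/(-783057 + (500 - 5*1³ + 380*1 + 1715*1²)) = 1/(-783057 + (500 - 5*1 + 380 + 1715*1)) = 1/(-783057 + (500 - 5 + 380 + 1715)) = 1/(-783057 + 2590) = 1/(-780467) = -1/780467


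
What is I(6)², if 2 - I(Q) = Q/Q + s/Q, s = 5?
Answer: 1/36 ≈ 0.027778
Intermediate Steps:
I(Q) = 1 - 5/Q (I(Q) = 2 - (Q/Q + 5/Q) = 2 - (1 + 5/Q) = 2 + (-1 - 5/Q) = 1 - 5/Q)
I(6)² = ((-5 + 6)/6)² = ((⅙)*1)² = (⅙)² = 1/36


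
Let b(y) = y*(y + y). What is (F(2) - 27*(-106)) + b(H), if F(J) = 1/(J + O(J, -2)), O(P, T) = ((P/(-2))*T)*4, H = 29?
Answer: 45441/10 ≈ 4544.1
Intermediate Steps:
b(y) = 2*y² (b(y) = y*(2*y) = 2*y²)
O(P, T) = -2*P*T (O(P, T) = ((P*(-½))*T)*4 = ((-P/2)*T)*4 = -P*T/2*4 = -2*P*T)
F(J) = 1/(5*J) (F(J) = 1/(J - 2*J*(-2)) = 1/(J + 4*J) = 1/(5*J))
(F(2) - 27*(-106)) + b(H) = ((⅕)/2 - 27*(-106)) + 2*29² = ((⅕)*(½) + 2862) + 2*841 = (⅒ + 2862) + 1682 = 28621/10 + 1682 = 45441/10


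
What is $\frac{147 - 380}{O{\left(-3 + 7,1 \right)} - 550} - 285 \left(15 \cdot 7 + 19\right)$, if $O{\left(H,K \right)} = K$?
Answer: $- \frac{19401427}{549} \approx -35340.0$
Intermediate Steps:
$\frac{147 - 380}{O{\left(-3 + 7,1 \right)} - 550} - 285 \left(15 \cdot 7 + 19\right) = \frac{147 - 380}{1 - 550} - 285 \left(15 \cdot 7 + 19\right) = - \frac{233}{-549} - 285 \left(105 + 19\right) = \left(-233\right) \left(- \frac{1}{549}\right) - 35340 = \frac{233}{549} - 35340 = - \frac{19401427}{549}$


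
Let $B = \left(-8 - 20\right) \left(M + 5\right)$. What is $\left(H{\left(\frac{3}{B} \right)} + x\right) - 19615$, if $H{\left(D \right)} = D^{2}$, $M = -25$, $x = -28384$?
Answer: $- \frac{15052486391}{313600} \approx -47999.0$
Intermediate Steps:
$B = 560$ ($B = \left(-8 - 20\right) \left(-25 + 5\right) = \left(-28\right) \left(-20\right) = 560$)
$\left(H{\left(\frac{3}{B} \right)} + x\right) - 19615 = \left(\left(\frac{3}{560}\right)^{2} - 28384\right) - 19615 = \left(\frac{9}{313600} - 28384\right) - 19615 = - \frac{8901222391}{313600} - 19615 = - \frac{15052486391}{313600}$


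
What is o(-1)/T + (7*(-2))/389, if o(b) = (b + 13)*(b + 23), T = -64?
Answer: -12949/3112 ≈ -4.1610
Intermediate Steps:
o(b) = (13 + b)*(23 + b)
o(-1)/T + (7*(-2))/389 = (299 + (-1)² + 36*(-1))/(-64) + (7*(-2))/389 = (299 + 1 - 36)*(-1/64) - 14*1/389 = 264*(-1/64) - 14/389 = -33/8 - 14/389 = -12949/3112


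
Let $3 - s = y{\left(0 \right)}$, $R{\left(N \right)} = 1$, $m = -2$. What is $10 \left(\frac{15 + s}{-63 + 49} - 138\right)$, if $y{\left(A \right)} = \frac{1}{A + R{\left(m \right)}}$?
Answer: $- \frac{9745}{7} \approx -1392.1$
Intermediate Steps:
$y{\left(A \right)} = \frac{1}{1 + A}$ ($y{\left(A \right)} = \frac{1}{A + 1} = \frac{1}{1 + A}$)
$s = 2$ ($s = 3 - \frac{1}{1 + 0} = 3 - 1^{-1} = 3 - 1 = 2$)
$10 \left(\frac{15 + s}{-63 + 49} - 138\right) = 10 \left(\frac{15 + 2}{-63 + 49} - 138\right) = 10 \left(\frac{17}{-14} - 138\right) = 10 \left(17 \left(- \frac{1}{14}\right) - 138\right) = 10 \left(- \frac{17}{14} - 138\right) = 10 \left(- \frac{1949}{14}\right) = - \frac{9745}{7}$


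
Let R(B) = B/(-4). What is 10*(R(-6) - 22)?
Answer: -205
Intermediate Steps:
R(B) = -B/4 (R(B) = B*(-¼) = -B/4)
10*(R(-6) - 22) = 10*(-¼*(-6) - 22) = 10*(3/2 - 22) = 10*(-41/2) = -205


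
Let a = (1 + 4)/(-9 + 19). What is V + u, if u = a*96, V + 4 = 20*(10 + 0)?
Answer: 244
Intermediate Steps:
V = 196 (V = -4 + 20*(10 + 0) = -4 + 20*10 = -4 + 200 = 196)
a = ½ (a = 5/10 = 5*(⅒) = ½ ≈ 0.50000)
u = 48 (u = (½)*96 = 48)
V + u = 196 + 48 = 244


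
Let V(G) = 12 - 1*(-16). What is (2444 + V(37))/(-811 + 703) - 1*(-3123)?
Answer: 27901/9 ≈ 3100.1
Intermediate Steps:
V(G) = 28 (V(G) = 12 + 16 = 28)
(2444 + V(37))/(-811 + 703) - 1*(-3123) = (2444 + 28)/(-811 + 703) - 1*(-3123) = 2472/(-108) + 3123 = 2472*(-1/108) + 3123 = -206/9 + 3123 = 27901/9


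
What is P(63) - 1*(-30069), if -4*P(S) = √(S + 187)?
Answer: 30069 - 5*√10/4 ≈ 30065.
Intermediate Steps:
P(S) = -√(187 + S)/4 (P(S) = -√(S + 187)/4 = -√(187 + S)/4)
P(63) - 1*(-30069) = -√(187 + 63)/4 - 1*(-30069) = -5*√10/4 + 30069 = 30069 - 5*√10/4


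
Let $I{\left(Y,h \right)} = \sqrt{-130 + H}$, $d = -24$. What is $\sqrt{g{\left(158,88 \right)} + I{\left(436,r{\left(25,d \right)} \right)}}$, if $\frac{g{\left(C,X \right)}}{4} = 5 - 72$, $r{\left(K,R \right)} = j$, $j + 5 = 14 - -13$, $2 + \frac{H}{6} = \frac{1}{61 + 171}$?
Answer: $\frac{\sqrt{-901552 + 58 i \sqrt{477601}}}{58} \approx 0.36383 + 16.375 i$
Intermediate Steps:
$H = - \frac{1389}{116}$ ($H = -12 + \frac{6}{61 + 171} = -12 + \frac{6}{232} = -12 + 6 \cdot \frac{1}{232} = -12 + \frac{3}{116} = - \frac{1389}{116} \approx -11.974$)
$j = 22$ ($j = -5 + \left(14 - -13\right) = -5 + \left(14 + 13\right) = -5 + 27 = 22$)
$r{\left(K,R \right)} = 22$
$g{\left(C,X \right)} = -268$ ($g{\left(C,X \right)} = 4 \left(5 - 72\right) = 4 \left(-67\right) = -268$)
$I{\left(Y,h \right)} = \frac{i \sqrt{477601}}{58}$ ($I{\left(Y,h \right)} = \sqrt{-130 - \frac{1389}{116}} = \sqrt{- \frac{16469}{116}} = \frac{i \sqrt{477601}}{58}$)
$\sqrt{g{\left(158,88 \right)} + I{\left(436,r{\left(25,d \right)} \right)}} = \sqrt{-268 + \frac{i \sqrt{477601}}{58}}$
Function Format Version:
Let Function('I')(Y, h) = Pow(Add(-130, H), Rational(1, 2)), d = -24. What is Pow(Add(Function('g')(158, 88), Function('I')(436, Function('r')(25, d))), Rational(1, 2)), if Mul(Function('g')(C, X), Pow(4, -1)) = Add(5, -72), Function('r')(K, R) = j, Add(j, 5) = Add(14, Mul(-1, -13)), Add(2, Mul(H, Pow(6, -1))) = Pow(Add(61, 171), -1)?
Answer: Mul(Rational(1, 58), Pow(Add(-901552, Mul(58, I, Pow(477601, Rational(1, 2)))), Rational(1, 2))) ≈ Add(0.36383, Mul(16.375, I))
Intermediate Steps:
H = Rational(-1389, 116) (H = Add(-12, Mul(6, Pow(Add(61, 171), -1))) = Add(-12, Mul(6, Pow(232, -1))) = Add(-12, Mul(6, Rational(1, 232))) = Add(-12, Rational(3, 116)) = Rational(-1389, 116) ≈ -11.974)
j = 22 (j = Add(-5, Add(14, Mul(-1, -13))) = Add(-5, Add(14, 13)) = Add(-5, 27) = 22)
Function('r')(K, R) = 22
Function('g')(C, X) = -268 (Function('g')(C, X) = Mul(4, Add(5, -72)) = Mul(4, -67) = -268)
Function('I')(Y, h) = Mul(Rational(1, 58), I, Pow(477601, Rational(1, 2))) (Function('I')(Y, h) = Pow(Add(-130, Rational(-1389, 116)), Rational(1, 2)) = Pow(Rational(-16469, 116), Rational(1, 2)) = Mul(Rational(1, 58), I, Pow(477601, Rational(1, 2))))
Pow(Add(Function('g')(158, 88), Function('I')(436, Function('r')(25, d))), Rational(1, 2)) = Pow(Add(-268, Mul(Rational(1, 58), I, Pow(477601, Rational(1, 2)))), Rational(1, 2))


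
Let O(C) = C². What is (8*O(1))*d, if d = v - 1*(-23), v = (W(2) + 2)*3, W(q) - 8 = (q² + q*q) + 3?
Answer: 688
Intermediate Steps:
W(q) = 11 + 2*q² (W(q) = 8 + ((q² + q*q) + 3) = 8 + ((q² + q²) + 3) = 8 + (2*q² + 3) = 8 + (3 + 2*q²) = 11 + 2*q²)
v = 63 (v = ((11 + 2*2²) + 2)*3 = ((11 + 2*4) + 2)*3 = ((11 + 8) + 2)*3 = (19 + 2)*3 = 21*3 = 63)
d = 86 (d = 63 - 1*(-23) = 63 + 23 = 86)
(8*O(1))*d = (8*1²)*86 = (8*1)*86 = 8*86 = 688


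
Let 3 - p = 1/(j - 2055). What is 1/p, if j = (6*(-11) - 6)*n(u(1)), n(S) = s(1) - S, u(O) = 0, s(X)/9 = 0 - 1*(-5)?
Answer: 5295/15886 ≈ 0.33331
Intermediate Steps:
s(X) = 45 (s(X) = 9*(0 - 1*(-5)) = 9*(0 + 5) = 9*5 = 45)
n(S) = 45 - S
j = -3240 (j = (6*(-11) - 6)*(45 - 1*0) = (-66 - 6)*(45 + 0) = -72*45 = -3240)
p = 15886/5295 (p = 3 - 1/(-3240 - 2055) = 3 - 1/(-5295) = 3 - 1*(-1/5295) = 3 + 1/5295 = 15886/5295 ≈ 3.0002)
1/p = 1/(15886/5295) = 5295/15886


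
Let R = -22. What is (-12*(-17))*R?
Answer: -4488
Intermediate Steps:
(-12*(-17))*R = -12*(-17)*(-22) = 204*(-22) = -4488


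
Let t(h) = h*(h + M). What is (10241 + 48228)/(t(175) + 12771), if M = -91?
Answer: 58469/27471 ≈ 2.1284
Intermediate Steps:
t(h) = h*(-91 + h) (t(h) = h*(h - 91) = h*(-91 + h))
(10241 + 48228)/(t(175) + 12771) = (10241 + 48228)/(175*(-91 + 175) + 12771) = 58469/(175*84 + 12771) = 58469/(14700 + 12771) = 58469/27471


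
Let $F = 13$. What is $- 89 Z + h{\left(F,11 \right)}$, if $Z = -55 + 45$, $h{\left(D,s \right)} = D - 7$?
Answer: $896$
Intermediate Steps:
$h{\left(D,s \right)} = -7 + D$
$Z = -10$
$- 89 Z + h{\left(F,11 \right)} = \left(-89\right) \left(-10\right) + \left(-7 + 13\right) = 890 + 6 = 896$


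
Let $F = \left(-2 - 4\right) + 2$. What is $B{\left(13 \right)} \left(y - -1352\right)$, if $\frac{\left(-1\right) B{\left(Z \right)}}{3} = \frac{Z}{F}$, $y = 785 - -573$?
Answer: $\frac{52845}{2} \approx 26423.0$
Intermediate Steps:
$y = 1358$ ($y = 785 + 573 = 1358$)
$F = -4$ ($F = -6 + 2 = -4$)
$B{\left(Z \right)} = \frac{3 Z}{4}$ ($B{\left(Z \right)} = - 3 \frac{Z}{-4} = - 3 Z \left(- \frac{1}{4}\right) = - 3 \left(- \frac{Z}{4}\right) = \frac{3 Z}{4}$)
$B{\left(13 \right)} \left(y - -1352\right) = \frac{3}{4} \cdot 13 \left(1358 - -1352\right) = \frac{39 \left(1358 + 1352\right)}{4} = \frac{39}{4} \cdot 2710 = \frac{52845}{2}$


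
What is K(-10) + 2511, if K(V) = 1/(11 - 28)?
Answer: 42686/17 ≈ 2510.9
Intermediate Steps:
K(V) = -1/17 (K(V) = 1/(-17) = -1/17)
K(-10) + 2511 = -1/17 + 2511 = 42686/17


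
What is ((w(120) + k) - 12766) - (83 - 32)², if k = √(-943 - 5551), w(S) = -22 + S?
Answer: -15269 + I*√6494 ≈ -15269.0 + 80.585*I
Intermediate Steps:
k = I*√6494 (k = √(-6494) = I*√6494 ≈ 80.585*I)
((w(120) + k) - 12766) - (83 - 32)² = (((-22 + 120) + I*√6494) - 12766) - (83 - 32)² = ((98 + I*√6494) - 12766) - 1*51² = (-12668 + I*√6494) - 1*2601 = (-12668 + I*√6494) - 2601 = -15269 + I*√6494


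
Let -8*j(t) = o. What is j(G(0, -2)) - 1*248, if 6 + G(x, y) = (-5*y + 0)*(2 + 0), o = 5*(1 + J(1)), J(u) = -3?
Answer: -987/4 ≈ -246.75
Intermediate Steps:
o = -10 (o = 5*(1 - 3) = 5*(-2) = -10)
G(x, y) = -6 - 10*y (G(x, y) = -6 + (-5*y + 0)*(2 + 0) = -6 - 5*y*2 = -6 - 10*y)
j(t) = 5/4 (j(t) = -1/8*(-10) = 5/4)
j(G(0, -2)) - 1*248 = 5/4 - 1*248 = 5/4 - 248 = -987/4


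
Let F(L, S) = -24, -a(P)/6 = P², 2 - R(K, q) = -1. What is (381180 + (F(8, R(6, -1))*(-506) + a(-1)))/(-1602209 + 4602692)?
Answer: 43702/333387 ≈ 0.13108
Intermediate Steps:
R(K, q) = 3 (R(K, q) = 2 - 1*(-1) = 2 + 1 = 3)
a(P) = -6*P²
(381180 + (F(8, R(6, -1))*(-506) + a(-1)))/(-1602209 + 4602692) = (381180 + (-24*(-506) - 6*(-1)²))/(-1602209 + 4602692) = (381180 + (12144 - 6*1))/3000483 = (381180 + (12144 - 6))*(1/3000483) = (381180 + 12138)*(1/3000483) = 393318*(1/3000483) = 43702/333387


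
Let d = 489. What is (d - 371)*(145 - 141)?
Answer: 472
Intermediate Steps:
(d - 371)*(145 - 141) = (489 - 371)*(145 - 141) = 118*4 = 472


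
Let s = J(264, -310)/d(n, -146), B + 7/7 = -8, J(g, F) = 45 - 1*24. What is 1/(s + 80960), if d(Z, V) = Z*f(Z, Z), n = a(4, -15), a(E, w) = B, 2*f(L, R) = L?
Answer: 27/2185934 ≈ 1.2352e-5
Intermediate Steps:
f(L, R) = L/2
J(g, F) = 21 (J(g, F) = 45 - 24 = 21)
B = -9 (B = -1 - 8 = -9)
a(E, w) = -9
n = -9
d(Z, V) = Z**2/2 (d(Z, V) = Z*(Z/2) = Z**2/2)
s = 14/27 (s = 21/(((1/2)*(-9)**2)) = 21/(((1/2)*81)) = 21/(81/2) = 21*(2/81) = 14/27 ≈ 0.51852)
1/(s + 80960) = 1/(14/27 + 80960) = 1/(2185934/27) = 27/2185934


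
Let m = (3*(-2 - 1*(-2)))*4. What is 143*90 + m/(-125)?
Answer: 12870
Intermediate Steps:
m = 0 (m = (3*(-2 + 2))*4 = (3*0)*4 = 0*4 = 0)
143*90 + m/(-125) = 143*90 + 0/(-125) = 12870 + 0*(-1/125) = 12870 + 0 = 12870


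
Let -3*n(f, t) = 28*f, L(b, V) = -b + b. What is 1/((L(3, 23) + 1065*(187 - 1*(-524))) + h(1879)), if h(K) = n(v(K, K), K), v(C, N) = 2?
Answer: 3/2271589 ≈ 1.3207e-6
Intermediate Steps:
L(b, V) = 0
n(f, t) = -28*f/3
h(K) = -56/3 (h(K) = -28/3*2 = -56/3)
1/((L(3, 23) + 1065*(187 - 1*(-524))) + h(1879)) = 1/((0 + 1065*(187 - 1*(-524))) - 56/3) = 1/((0 + 1065*(187 + 524)) - 56/3) = 1/((0 + 1065*711) - 56/3) = 1/((0 + 757215) - 56/3) = 1/(757215 - 56/3) = 1/(2271589/3) = 3/2271589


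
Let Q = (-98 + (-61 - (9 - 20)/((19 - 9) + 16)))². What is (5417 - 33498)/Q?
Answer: -18982756/16999129 ≈ -1.1167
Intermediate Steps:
Q = 16999129/676 (Q = (-98 + (-61 - (-11)/(10 + 16)))² = (-98 + (-61 - (-11)/26))² = (-98 + (-61 - 1*(-11/26)))² = (-98 + (-61 + 11/26))² = (-98 - 1575/26)² = (-4123/26)² = 16999129/676 ≈ 25147.)
(5417 - 33498)/Q = (5417 - 33498)/(16999129/676) = -28081*676/16999129 = -18982756/16999129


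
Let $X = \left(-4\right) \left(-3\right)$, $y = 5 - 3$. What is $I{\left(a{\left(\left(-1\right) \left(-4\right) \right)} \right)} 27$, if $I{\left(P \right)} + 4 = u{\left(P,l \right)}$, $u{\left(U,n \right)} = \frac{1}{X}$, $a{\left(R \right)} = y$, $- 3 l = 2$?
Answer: $- \frac{423}{4} \approx -105.75$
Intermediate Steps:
$l = - \frac{2}{3}$ ($l = \left(- \frac{1}{3}\right) 2 = - \frac{2}{3} \approx -0.66667$)
$y = 2$
$a{\left(R \right)} = 2$
$X = 12$
$u{\left(U,n \right)} = \frac{1}{12}$
$I{\left(P \right)} = - \frac{47}{12}$ ($I{\left(P \right)} = -4 + \frac{1}{12} = - \frac{47}{12}$)
$I{\left(a{\left(\left(-1\right) \left(-4\right) \right)} \right)} 27 = \left(- \frac{47}{12}\right) 27 = - \frac{423}{4}$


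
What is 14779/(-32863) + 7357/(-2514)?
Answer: -278927497/82617582 ≈ -3.3761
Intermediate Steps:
14779/(-32863) + 7357/(-2514) = 14779*(-1/32863) + 7357*(-1/2514) = -14779/32863 - 7357/2514 = -278927497/82617582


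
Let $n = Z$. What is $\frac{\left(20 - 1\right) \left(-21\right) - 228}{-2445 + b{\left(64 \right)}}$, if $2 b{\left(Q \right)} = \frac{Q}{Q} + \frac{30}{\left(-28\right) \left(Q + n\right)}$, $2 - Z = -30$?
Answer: $\frac{561792}{2190277} \approx 0.25649$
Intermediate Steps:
$Z = 32$ ($Z = 2 - -30 = 2 + 30 = 32$)
$n = 32$
$b{\left(Q \right)} = \frac{1}{2} + \frac{15}{-896 - 28 Q}$ ($b{\left(Q \right)} = \frac{\frac{Q}{Q} + \frac{30}{\left(-28\right) \left(Q + 32\right)}}{2} = \frac{1 + \frac{30}{\left(-28\right) \left(32 + Q\right)}}{2} = \frac{1 + \frac{30}{-896 - 28 Q}}{2} = \frac{1}{2} + \frac{15}{-896 - 28 Q}$)
$\frac{\left(20 - 1\right) \left(-21\right) - 228}{-2445 + b{\left(64 \right)}} = \frac{\left(20 - 1\right) \left(-21\right) - 228}{-2445 + \frac{433 + 14 \cdot 64}{28 \left(32 + 64\right)}} = \frac{19 \left(-21\right) - 228}{-2445 + \frac{433 + 896}{28 \cdot 96}} = \frac{-399 - 228}{-2445 + \frac{1}{28} \cdot \frac{1}{96} \cdot 1329} = - \frac{627}{-2445 + \frac{443}{896}} = - \frac{627}{- \frac{2190277}{896}} = \left(-627\right) \left(- \frac{896}{2190277}\right) = \frac{561792}{2190277}$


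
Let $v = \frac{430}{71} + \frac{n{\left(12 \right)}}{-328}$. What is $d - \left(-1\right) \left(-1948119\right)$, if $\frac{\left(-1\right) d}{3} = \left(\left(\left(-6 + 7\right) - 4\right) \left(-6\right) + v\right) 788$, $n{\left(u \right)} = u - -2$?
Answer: $- \frac{5836226874}{2911} \approx -2.0049 \cdot 10^{6}$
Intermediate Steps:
$n{\left(u \right)} = 2 + u$ ($n{\left(u \right)} = u + 2 = 2 + u$)
$v = \frac{70023}{11644}$ ($v = \frac{430}{71} + \frac{2 + 12}{-328} = 430 \cdot \frac{1}{71} + 14 \left(- \frac{1}{328}\right) = \frac{430}{71} - \frac{7}{164} = \frac{70023}{11644} \approx 6.0137$)
$d = - \frac{165252465}{2911}$ ($d = - 3 \left(\left(\left(-6 + 7\right) - 4\right) \left(-6\right) + \frac{70023}{11644}\right) 788 = - 3 \left(\left(1 - 4\right) \left(-6\right) + \frac{70023}{11644}\right) 788 = - 3 \left(\left(-3\right) \left(-6\right) + \frac{70023}{11644}\right) 788 = - 3 \left(18 + \frac{70023}{11644}\right) 788 = - 3 \cdot \frac{279615}{11644} \cdot 788 = \left(-3\right) \frac{55084155}{2911} = - \frac{165252465}{2911} \approx -56768.0$)
$d - \left(-1\right) \left(-1948119\right) = - \frac{165252465}{2911} - \left(-1\right) \left(-1948119\right) = - \frac{165252465}{2911} - 1948119 = - \frac{5836226874}{2911}$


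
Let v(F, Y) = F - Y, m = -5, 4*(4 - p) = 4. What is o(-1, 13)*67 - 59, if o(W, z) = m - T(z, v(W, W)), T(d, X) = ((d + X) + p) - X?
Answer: -1466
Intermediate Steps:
p = 3 (p = 4 - ¼*4 = 4 - 1 = 3)
T(d, X) = 3 + d (T(d, X) = ((d + X) + 3) - X = ((X + d) + 3) - X = (3 + X + d) - X = 3 + d)
o(W, z) = -8 - z (o(W, z) = -5 - (3 + z) = -5 + (-3 - z) = -8 - z)
o(-1, 13)*67 - 59 = (-8 - 1*13)*67 - 59 = (-8 - 13)*67 - 59 = -21*67 - 59 = -1407 - 59 = -1466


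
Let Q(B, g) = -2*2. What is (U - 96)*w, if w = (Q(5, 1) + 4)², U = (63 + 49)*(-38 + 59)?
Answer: 0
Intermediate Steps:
Q(B, g) = -4
U = 2352 (U = 112*21 = 2352)
w = 0 (w = (-4 + 4)² = 0² = 0)
(U - 96)*w = (2352 - 96)*0 = 2256*0 = 0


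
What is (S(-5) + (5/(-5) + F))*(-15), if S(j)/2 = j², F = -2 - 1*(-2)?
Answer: -735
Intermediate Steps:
F = 0 (F = -2 + 2 = 0)
S(j) = 2*j²
(S(-5) + (5/(-5) + F))*(-15) = (2*(-5)² + (5/(-5) + 0))*(-15) = (2*25 + (5*(-⅕) + 0))*(-15) = (50 + (-1 + 0))*(-15) = (50 - 1)*(-15) = 49*(-15) = -735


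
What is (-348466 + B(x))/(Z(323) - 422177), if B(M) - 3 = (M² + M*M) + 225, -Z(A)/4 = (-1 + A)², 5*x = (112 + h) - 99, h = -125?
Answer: 8680862/20922825 ≈ 0.41490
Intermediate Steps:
x = -112/5 (x = ((112 - 125) - 99)/5 = (-13 - 99)/5 = (⅕)*(-112) = -112/5 ≈ -22.400)
Z(A) = -4*(-1 + A)²
B(M) = 228 + 2*M² (B(M) = 3 + ((M² + M*M) + 225) = 3 + ((M² + M²) + 225) = 3 + (2*M² + 225) = 3 + (225 + 2*M²) = 228 + 2*M²)
(-348466 + B(x))/(Z(323) - 422177) = (-348466 + (228 + 2*(-112/5)²))/(-4*(-1 + 323)² - 422177) = (-348466 + (228 + 2*(12544/25)))/(-4*322² - 422177) = (-348466 + (228 + 25088/25))/(-4*103684 - 422177) = (-348466 + 30788/25)/(-414736 - 422177) = -8680862/25/(-836913) = -8680862/25*(-1/836913) = 8680862/20922825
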